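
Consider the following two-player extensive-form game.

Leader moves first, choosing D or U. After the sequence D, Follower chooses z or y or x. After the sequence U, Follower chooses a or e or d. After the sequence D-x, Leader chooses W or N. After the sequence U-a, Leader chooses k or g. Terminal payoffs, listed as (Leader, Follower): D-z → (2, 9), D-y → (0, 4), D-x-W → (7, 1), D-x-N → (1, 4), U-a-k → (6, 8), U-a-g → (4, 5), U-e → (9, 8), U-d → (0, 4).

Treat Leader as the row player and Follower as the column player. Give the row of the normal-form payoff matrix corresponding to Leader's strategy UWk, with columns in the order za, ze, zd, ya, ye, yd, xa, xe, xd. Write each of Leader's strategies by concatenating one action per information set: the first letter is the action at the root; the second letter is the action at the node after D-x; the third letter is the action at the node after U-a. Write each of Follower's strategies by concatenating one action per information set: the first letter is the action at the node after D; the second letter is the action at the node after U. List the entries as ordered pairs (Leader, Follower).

vs za: Leader plays U → Follower plays a at [U] → Leader plays k at [U-a] → (6, 8)
vs ze: Leader plays U → Follower plays e at [U] → (9, 8)
vs zd: Leader plays U → Follower plays d at [U] → (0, 4)
vs ya: Leader plays U → Follower plays a at [U] → Leader plays k at [U-a] → (6, 8)
vs ye: Leader plays U → Follower plays e at [U] → (9, 8)
vs yd: Leader plays U → Follower plays d at [U] → (0, 4)
vs xa: Leader plays U → Follower plays a at [U] → Leader plays k at [U-a] → (6, 8)
vs xe: Leader plays U → Follower plays e at [U] → (9, 8)
vs xd: Leader plays U → Follower plays d at [U] → (0, 4)

(6,8) (9,8) (0,4) (6,8) (9,8) (0,4) (6,8) (9,8) (0,4)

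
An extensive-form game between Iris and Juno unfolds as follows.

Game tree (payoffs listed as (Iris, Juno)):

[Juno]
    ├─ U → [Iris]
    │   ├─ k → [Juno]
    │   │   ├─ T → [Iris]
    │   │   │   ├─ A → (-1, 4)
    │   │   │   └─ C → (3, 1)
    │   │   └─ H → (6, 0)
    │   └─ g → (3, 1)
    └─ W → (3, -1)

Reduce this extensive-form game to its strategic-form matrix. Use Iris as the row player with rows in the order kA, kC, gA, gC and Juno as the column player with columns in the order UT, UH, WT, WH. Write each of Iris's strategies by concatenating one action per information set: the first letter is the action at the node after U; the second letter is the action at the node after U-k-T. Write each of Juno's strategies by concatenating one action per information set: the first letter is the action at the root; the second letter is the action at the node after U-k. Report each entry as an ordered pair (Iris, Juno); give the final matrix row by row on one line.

kA: (-1,4) (6,0) (3,-1) (3,-1) | kC: (3,1) (6,0) (3,-1) (3,-1) | gA: (3,1) (3,1) (3,-1) (3,-1) | gC: (3,1) (3,1) (3,-1) (3,-1)

Row kA: UT→(-1,4), UH→(6,0), WT→(3,-1), WH→(3,-1)
Row kC: UT→(3,1), UH→(6,0), WT→(3,-1), WH→(3,-1)
Row gA: UT→(3,1), UH→(3,1), WT→(3,-1), WH→(3,-1)
Row gC: UT→(3,1), UH→(3,1), WT→(3,-1), WH→(3,-1)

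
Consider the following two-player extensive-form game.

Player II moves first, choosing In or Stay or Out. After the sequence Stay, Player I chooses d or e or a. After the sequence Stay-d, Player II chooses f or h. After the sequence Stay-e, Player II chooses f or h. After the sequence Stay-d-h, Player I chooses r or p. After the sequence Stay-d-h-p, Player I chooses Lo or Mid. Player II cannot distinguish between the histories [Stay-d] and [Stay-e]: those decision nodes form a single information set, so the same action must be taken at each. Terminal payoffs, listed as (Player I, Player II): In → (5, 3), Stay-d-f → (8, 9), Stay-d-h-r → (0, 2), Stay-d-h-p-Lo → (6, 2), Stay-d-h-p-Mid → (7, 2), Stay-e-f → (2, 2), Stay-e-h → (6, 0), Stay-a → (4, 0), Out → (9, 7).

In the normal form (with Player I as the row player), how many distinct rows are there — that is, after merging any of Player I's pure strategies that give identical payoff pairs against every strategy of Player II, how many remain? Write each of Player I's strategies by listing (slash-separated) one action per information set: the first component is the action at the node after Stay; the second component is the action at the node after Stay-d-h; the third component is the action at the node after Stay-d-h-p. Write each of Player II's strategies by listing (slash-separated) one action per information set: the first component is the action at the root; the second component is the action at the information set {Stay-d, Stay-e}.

5

Player I has 12 pure strategies: d/r/Lo, d/r/Mid, d/p/Lo, d/p/Mid, e/r/Lo, e/r/Mid, e/p/Lo, e/p/Mid, a/r/Lo, a/r/Mid, a/p/Lo, a/p/Mid. Columns: In/f, In/h, Stay/f, Stay/h, Out/f, Out/h.
{d/r/Lo, d/r/Mid} → row (5,3) (5,3) (8,9) (0,2) (9,7) (9,7)
{d/p/Lo} → row (5,3) (5,3) (8,9) (6,2) (9,7) (9,7)
{d/p/Mid} → row (5,3) (5,3) (8,9) (7,2) (9,7) (9,7)
{e/r/Lo, e/r/Mid, e/p/Lo, e/p/Mid} → row (5,3) (5,3) (2,2) (6,0) (9,7) (9,7)
{a/r/Lo, a/r/Mid, a/p/Lo, a/p/Mid} → row (5,3) (5,3) (4,0) (4,0) (9,7) (9,7)
That's 5 distinct rows out of 12 strategies.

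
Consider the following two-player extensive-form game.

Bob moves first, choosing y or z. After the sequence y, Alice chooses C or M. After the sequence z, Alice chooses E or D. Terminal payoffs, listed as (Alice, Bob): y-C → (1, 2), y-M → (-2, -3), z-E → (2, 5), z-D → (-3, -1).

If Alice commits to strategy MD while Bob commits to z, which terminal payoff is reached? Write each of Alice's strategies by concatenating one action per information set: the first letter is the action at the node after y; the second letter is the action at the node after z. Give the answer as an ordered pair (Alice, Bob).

Trace the play path from the root:
  Bob plays z
  Alice plays D at [z]
→ terminal payoff (-3, -1).
(Alice's choice at the node after y is never reached on this path, so it doesn't affect the outcome.)

(-3, -1)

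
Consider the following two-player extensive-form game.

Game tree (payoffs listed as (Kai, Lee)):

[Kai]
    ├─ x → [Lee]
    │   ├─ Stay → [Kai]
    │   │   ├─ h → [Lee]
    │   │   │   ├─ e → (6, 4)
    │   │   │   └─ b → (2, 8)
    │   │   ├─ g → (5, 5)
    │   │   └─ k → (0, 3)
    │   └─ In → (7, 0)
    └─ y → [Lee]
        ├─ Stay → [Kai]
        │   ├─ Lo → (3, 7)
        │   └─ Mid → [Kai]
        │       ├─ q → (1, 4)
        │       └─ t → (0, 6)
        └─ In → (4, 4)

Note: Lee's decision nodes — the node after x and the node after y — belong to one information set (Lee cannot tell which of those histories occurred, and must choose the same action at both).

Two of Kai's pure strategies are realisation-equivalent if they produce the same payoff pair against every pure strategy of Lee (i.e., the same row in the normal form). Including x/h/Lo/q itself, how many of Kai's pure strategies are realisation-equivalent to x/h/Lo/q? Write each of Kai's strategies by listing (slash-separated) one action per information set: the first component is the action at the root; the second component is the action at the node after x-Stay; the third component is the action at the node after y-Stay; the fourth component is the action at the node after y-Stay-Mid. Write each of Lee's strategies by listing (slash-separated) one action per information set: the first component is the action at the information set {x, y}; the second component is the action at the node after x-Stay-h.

Row for x/h/Lo/q (columns Stay/e, Stay/b, In/e, In/b): (6,4) (2,8) (7,0) (7,0).
Under x/h/Lo/q, Kai's choice at the node after y-Stay and at the node after y-Stay-Mid can never be reached regardless of what Lee does, so varying those choices leaves every outcome unchanged.
Holding the reachable choices fixed and varying the unreachable ones freely already gives 2 × 2 = 4 equivalent strategies.
No other strategy reproduces this row, so those 4 are the full class: x/h/Lo/q, x/h/Lo/t, x/h/Mid/q, x/h/Mid/t.

4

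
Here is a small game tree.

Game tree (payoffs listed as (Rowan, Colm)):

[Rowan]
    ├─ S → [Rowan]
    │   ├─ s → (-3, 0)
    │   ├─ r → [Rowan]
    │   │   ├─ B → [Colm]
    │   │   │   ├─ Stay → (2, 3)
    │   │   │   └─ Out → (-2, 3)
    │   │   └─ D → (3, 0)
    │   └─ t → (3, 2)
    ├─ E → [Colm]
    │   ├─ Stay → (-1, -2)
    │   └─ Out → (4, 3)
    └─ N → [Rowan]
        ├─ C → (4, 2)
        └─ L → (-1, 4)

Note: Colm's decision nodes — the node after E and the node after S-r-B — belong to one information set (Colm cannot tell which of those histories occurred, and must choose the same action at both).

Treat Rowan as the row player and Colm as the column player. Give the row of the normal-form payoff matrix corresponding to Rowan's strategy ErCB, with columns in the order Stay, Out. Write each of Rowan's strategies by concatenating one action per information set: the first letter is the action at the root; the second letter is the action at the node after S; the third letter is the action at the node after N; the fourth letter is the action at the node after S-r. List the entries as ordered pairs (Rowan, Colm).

(-1,-2) (4,3)

vs Stay: Rowan plays E → Colm plays Stay at [E] → (-1, -2)
vs Out: Rowan plays E → Colm plays Out at [E] → (4, 3)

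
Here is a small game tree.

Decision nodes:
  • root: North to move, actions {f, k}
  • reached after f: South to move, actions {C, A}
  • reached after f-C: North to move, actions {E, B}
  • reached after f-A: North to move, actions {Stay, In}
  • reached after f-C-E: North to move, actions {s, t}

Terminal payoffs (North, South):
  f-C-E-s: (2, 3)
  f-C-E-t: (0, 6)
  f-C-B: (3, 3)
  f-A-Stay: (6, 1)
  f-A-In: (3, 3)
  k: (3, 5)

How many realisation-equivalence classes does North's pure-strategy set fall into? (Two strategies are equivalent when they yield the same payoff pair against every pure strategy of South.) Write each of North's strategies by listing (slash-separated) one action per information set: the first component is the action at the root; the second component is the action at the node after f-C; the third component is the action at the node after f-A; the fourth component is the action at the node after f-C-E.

North has 16 pure strategies: f/E/Stay/s, f/E/Stay/t, f/E/In/s, f/E/In/t, f/B/Stay/s, f/B/Stay/t, f/B/In/s, f/B/In/t, k/E/Stay/s, k/E/Stay/t, k/E/In/s, k/E/In/t, k/B/Stay/s, k/B/Stay/t, k/B/In/s, k/B/In/t. Columns: C, A.
{f/E/Stay/s} → row (2,3) (6,1)
{f/E/Stay/t} → row (0,6) (6,1)
{f/E/In/s} → row (2,3) (3,3)
{f/E/In/t} → row (0,6) (3,3)
{f/B/Stay/s, f/B/Stay/t} → row (3,3) (6,1)
{f/B/In/s, f/B/In/t} → row (3,3) (3,3)
{k/E/Stay/s, k/E/Stay/t, k/E/In/s, k/E/In/t, k/B/Stay/s, k/B/Stay/t, k/B/In/s, k/B/In/t} → row (3,5) (3,5)
That's 7 distinct rows out of 16 strategies.

7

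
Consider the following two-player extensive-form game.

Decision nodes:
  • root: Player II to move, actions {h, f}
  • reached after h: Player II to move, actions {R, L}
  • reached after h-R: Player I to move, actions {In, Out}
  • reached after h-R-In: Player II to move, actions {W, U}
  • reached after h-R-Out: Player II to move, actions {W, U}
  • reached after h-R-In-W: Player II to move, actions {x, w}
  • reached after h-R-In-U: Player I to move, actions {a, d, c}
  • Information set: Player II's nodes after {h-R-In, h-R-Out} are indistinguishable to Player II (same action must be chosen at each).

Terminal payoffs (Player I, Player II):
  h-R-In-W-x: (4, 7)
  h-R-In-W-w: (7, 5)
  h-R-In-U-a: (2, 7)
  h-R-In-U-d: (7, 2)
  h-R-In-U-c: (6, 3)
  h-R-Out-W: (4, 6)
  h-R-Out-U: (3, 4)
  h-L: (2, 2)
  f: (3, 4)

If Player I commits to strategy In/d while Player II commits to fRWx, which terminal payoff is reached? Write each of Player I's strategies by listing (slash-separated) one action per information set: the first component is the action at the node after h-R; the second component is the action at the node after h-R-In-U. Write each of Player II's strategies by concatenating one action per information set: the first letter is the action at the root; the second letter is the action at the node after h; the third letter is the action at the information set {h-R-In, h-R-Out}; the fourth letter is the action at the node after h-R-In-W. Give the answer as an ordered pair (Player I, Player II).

Trace the play path from the root:
  Player II plays f
→ terminal payoff (3, 4).
(Player I's choice at the node after h-R is never reached on this path, so it doesn't affect the outcome.)

(3, 4)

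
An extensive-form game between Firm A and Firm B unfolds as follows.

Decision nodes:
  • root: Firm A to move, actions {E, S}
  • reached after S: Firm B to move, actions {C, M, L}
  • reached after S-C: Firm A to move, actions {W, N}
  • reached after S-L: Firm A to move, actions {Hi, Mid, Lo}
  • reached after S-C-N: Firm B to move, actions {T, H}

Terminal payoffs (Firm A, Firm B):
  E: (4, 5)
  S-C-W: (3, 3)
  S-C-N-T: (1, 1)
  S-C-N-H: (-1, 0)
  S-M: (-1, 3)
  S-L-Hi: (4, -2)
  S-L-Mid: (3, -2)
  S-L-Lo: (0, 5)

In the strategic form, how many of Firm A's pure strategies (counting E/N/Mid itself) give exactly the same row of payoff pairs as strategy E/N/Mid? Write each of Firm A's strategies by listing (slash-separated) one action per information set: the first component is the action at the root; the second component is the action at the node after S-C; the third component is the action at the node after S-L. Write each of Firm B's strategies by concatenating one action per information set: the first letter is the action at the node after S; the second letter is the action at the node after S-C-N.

Row for E/N/Mid (columns CT, CH, MT, MH, LT, LH): (4,5) (4,5) (4,5) (4,5) (4,5) (4,5).
Under E/N/Mid, Firm A's choice at the node after S-C and at the node after S-L can never be reached regardless of what Firm B does, so varying those choices leaves every outcome unchanged.
Holding the reachable choices fixed and varying the unreachable ones freely already gives 2 × 3 = 6 equivalent strategies.
No other strategy reproduces this row, so those 6 are the full class: E/W/Hi, E/W/Mid, E/W/Lo, E/N/Hi, E/N/Mid, E/N/Lo.

6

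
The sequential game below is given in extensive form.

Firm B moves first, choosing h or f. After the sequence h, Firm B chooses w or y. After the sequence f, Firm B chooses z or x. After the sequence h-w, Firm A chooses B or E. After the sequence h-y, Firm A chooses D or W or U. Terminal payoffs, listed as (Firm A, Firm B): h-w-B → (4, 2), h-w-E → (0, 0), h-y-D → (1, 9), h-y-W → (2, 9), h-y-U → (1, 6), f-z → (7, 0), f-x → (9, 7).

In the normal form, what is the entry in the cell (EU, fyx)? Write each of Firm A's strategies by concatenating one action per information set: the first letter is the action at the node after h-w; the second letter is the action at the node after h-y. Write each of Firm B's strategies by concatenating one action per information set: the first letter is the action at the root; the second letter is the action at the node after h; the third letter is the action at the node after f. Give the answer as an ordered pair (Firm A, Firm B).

Trace the play path from the root:
  Firm B plays f
  Firm B plays x at [f]
→ terminal payoff (9, 7).
(Firm A's choice at the node after h-w is never reached on this path, so it doesn't affect the outcome.)

(9, 7)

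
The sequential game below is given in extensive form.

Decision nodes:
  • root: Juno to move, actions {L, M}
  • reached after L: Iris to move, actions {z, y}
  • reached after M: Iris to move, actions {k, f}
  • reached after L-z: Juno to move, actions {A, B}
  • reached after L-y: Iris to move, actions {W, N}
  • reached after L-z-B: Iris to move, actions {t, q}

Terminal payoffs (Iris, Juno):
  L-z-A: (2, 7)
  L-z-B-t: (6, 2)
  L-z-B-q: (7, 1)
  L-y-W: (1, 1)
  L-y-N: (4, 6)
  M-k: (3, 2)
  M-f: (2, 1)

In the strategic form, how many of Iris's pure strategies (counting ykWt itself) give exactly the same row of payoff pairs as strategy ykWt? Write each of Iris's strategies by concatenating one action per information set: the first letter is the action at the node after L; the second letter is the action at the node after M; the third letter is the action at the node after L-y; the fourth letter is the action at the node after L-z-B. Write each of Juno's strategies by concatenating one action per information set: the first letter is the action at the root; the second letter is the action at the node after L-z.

2

Row for ykWt (columns LA, LB, MA, MB): (1,1) (1,1) (3,2) (3,2).
Under ykWt, Iris's choice at the node after L-z-B can never be reached regardless of what Juno does, so varying those choices leaves every outcome unchanged.
Holding the reachable choices fixed and varying the unreachable one freely already gives 2 equivalent strategies.
No other strategy reproduces this row, so those 2 are the full class: ykWt, ykWq.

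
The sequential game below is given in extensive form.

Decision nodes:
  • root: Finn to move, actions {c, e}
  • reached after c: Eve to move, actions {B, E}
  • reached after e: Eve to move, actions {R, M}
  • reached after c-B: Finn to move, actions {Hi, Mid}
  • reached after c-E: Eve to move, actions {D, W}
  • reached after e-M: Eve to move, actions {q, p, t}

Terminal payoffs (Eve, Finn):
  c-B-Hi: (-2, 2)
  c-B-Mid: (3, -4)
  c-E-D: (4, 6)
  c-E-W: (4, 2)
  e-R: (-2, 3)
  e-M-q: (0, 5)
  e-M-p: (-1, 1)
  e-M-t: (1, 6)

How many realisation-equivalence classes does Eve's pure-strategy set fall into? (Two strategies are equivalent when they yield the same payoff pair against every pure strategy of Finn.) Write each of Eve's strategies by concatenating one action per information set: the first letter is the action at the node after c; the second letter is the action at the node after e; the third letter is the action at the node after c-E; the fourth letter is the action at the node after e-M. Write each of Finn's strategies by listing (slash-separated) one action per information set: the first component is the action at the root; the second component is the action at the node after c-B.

12

Eve has 24 pure strategies: BRDq, BRDp, BRDt, BRWq, BRWp, BRWt, BMDq, BMDp, BMDt, BMWq, BMWp, BMWt, ERDq, ERDp, ERDt, ERWq, ERWp, ERWt, EMDq, EMDp, EMDt, EMWq, EMWp, EMWt. Columns: c/Hi, c/Mid, e/Hi, e/Mid.
{BRDq, BRDp, BRDt, BRWq, BRWp, BRWt} → row (-2,2) (3,-4) (-2,3) (-2,3)
{BMDq, BMWq} → row (-2,2) (3,-4) (0,5) (0,5)
{BMDp, BMWp} → row (-2,2) (3,-4) (-1,1) (-1,1)
{BMDt, BMWt} → row (-2,2) (3,-4) (1,6) (1,6)
{ERDq, ERDp, ERDt} → row (4,6) (4,6) (-2,3) (-2,3)
{ERWq, ERWp, ERWt} → row (4,2) (4,2) (-2,3) (-2,3)
{EMDq} → row (4,6) (4,6) (0,5) (0,5)
{EMDp} → row (4,6) (4,6) (-1,1) (-1,1)
{EMDt} → row (4,6) (4,6) (1,6) (1,6)
{EMWq} → row (4,2) (4,2) (0,5) (0,5)
{EMWp} → row (4,2) (4,2) (-1,1) (-1,1)
{EMWt} → row (4,2) (4,2) (1,6) (1,6)
That's 12 distinct rows out of 24 strategies.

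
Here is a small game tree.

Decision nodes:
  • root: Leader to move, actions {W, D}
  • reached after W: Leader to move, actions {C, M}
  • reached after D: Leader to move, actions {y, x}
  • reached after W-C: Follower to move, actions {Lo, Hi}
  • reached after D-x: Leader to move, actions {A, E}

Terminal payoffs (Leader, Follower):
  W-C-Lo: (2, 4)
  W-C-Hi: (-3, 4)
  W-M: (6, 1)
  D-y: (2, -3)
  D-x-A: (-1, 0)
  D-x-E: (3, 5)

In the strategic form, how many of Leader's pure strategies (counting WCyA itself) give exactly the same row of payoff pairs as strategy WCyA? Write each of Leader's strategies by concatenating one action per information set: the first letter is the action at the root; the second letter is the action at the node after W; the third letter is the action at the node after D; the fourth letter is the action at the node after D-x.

4

Row for WCyA (columns Lo, Hi): (2,4) (-3,4).
Under WCyA, Leader's choice at the node after D and at the node after D-x can never be reached regardless of what Follower does, so varying those choices leaves every outcome unchanged.
Holding the reachable choices fixed and varying the unreachable ones freely already gives 2 × 2 = 4 equivalent strategies.
No other strategy reproduces this row, so those 4 are the full class: WCyA, WCyE, WCxA, WCxE.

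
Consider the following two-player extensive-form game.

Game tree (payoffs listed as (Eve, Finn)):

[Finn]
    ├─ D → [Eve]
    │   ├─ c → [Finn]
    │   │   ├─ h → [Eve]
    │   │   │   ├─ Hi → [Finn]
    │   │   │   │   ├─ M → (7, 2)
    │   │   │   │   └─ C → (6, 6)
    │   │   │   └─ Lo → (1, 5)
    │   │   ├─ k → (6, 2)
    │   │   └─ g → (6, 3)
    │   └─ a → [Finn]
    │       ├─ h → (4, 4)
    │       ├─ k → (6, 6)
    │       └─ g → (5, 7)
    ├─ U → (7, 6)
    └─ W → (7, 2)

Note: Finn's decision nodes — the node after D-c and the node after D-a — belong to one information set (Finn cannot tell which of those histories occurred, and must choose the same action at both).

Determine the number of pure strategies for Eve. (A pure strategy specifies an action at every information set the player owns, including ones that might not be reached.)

4

Eve owns the node after D with actions {c, a} — two choices.
Eve owns the node after D-c-h with actions {Hi, Lo} — two choices.
A pure strategy fixes one action at each information set independently, so the count is the product 2 × 2 = 4.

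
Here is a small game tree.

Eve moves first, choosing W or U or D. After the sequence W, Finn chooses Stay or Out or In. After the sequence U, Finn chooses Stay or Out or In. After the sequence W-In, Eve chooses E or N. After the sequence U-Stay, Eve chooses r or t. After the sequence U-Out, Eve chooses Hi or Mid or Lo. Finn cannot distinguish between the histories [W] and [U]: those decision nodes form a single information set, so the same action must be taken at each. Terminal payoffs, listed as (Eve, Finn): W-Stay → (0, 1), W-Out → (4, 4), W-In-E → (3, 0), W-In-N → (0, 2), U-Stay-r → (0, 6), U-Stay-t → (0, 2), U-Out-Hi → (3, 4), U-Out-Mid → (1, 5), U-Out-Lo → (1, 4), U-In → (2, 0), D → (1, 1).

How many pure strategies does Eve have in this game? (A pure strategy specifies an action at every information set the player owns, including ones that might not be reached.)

36

Eve owns the root with actions {W, U, D} — three choices.
Eve owns the node after W-In with actions {E, N} — two choices.
Eve owns the node after U-Stay with actions {r, t} — two choices.
Eve owns the node after U-Out with actions {Hi, Mid, Lo} — three choices.
A pure strategy fixes one action at each information set independently, so the count is the product 3 × 2 × 2 × 3 = 36.
(For reference, Finn has 3 pure strategies, giving a 36×3 normal-form matrix.)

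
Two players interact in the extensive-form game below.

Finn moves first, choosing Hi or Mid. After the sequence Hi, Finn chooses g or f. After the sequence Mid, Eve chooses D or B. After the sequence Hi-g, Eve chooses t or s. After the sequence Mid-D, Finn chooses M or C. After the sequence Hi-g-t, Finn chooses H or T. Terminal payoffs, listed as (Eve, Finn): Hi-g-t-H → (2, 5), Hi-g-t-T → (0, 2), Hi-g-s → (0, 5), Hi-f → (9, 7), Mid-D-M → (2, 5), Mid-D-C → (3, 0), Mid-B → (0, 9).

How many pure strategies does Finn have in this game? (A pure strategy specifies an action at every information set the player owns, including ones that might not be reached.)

16

Finn owns the root with actions {Hi, Mid} — two choices.
Finn owns the node after Hi with actions {g, f} — two choices.
Finn owns the node after Mid-D with actions {M, C} — two choices.
Finn owns the node after Hi-g-t with actions {H, T} — two choices.
A pure strategy fixes one action at each information set independently, so the count is the product 2 × 2 × 2 × 2 = 16.
(For reference, Eve has 4 pure strategies, giving a 16×4 normal-form matrix.)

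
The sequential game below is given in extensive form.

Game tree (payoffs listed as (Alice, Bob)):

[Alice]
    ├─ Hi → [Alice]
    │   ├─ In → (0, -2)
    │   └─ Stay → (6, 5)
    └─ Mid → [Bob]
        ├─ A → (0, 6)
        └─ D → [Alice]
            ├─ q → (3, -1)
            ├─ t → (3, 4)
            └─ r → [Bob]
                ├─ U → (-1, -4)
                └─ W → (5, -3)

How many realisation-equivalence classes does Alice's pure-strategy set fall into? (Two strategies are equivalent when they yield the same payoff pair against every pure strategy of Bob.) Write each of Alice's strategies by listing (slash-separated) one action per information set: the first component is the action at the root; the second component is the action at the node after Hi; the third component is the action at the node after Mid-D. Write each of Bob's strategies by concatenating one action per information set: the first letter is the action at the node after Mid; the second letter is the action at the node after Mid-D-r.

5

Alice has 12 pure strategies: Hi/In/q, Hi/In/t, Hi/In/r, Hi/Stay/q, Hi/Stay/t, Hi/Stay/r, Mid/In/q, Mid/In/t, Mid/In/r, Mid/Stay/q, Mid/Stay/t, Mid/Stay/r. Columns: AU, AW, DU, DW.
{Hi/In/q, Hi/In/t, Hi/In/r} → row (0,-2) (0,-2) (0,-2) (0,-2)
{Hi/Stay/q, Hi/Stay/t, Hi/Stay/r} → row (6,5) (6,5) (6,5) (6,5)
{Mid/In/q, Mid/Stay/q} → row (0,6) (0,6) (3,-1) (3,-1)
{Mid/In/t, Mid/Stay/t} → row (0,6) (0,6) (3,4) (3,4)
{Mid/In/r, Mid/Stay/r} → row (0,6) (0,6) (-1,-4) (5,-3)
That's 5 distinct rows out of 12 strategies.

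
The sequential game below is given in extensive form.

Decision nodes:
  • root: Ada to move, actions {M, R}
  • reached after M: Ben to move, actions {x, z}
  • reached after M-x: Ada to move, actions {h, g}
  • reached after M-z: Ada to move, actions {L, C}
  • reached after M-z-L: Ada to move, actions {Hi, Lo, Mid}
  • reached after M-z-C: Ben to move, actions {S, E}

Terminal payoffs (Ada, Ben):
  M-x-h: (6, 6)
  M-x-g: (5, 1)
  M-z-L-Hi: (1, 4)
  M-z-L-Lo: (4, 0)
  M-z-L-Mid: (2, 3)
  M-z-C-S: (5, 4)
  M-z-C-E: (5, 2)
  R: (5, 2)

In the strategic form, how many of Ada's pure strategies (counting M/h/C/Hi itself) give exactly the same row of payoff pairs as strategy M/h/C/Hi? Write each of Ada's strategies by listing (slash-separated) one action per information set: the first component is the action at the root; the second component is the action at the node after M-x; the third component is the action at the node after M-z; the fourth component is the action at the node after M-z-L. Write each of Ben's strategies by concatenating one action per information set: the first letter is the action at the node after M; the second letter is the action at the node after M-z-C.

Row for M/h/C/Hi (columns xS, xE, zS, zE): (6,6) (6,6) (5,4) (5,2).
Under M/h/C/Hi, Ada's choice at the node after M-z-L can never be reached regardless of what Ben does, so varying those choices leaves every outcome unchanged.
Holding the reachable choices fixed and varying the unreachable one freely already gives 3 equivalent strategies.
No other strategy reproduces this row, so those 3 are the full class: M/h/C/Hi, M/h/C/Lo, M/h/C/Mid.

3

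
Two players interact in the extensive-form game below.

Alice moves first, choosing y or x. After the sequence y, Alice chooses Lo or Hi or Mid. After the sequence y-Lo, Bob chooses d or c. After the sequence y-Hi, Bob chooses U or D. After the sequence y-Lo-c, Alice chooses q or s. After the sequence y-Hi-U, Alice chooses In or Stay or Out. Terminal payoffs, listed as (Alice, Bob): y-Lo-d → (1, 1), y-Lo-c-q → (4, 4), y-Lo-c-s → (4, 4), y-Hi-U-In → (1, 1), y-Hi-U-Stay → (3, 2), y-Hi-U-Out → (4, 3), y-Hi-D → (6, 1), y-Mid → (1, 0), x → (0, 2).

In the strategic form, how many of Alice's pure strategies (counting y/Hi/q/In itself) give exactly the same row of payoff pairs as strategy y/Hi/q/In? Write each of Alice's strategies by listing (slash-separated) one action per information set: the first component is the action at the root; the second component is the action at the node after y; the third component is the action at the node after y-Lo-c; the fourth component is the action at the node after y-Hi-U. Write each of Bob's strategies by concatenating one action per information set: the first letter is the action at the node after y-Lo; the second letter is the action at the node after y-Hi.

Row for y/Hi/q/In (columns dU, dD, cU, cD): (1,1) (6,1) (1,1) (6,1).
Under y/Hi/q/In, Alice's choice at the node after y-Lo-c can never be reached regardless of what Bob does, so varying those choices leaves every outcome unchanged.
Holding the reachable choices fixed and varying the unreachable one freely already gives 2 equivalent strategies.
No other strategy reproduces this row, so those 2 are the full class: y/Hi/q/In, y/Hi/s/In.

2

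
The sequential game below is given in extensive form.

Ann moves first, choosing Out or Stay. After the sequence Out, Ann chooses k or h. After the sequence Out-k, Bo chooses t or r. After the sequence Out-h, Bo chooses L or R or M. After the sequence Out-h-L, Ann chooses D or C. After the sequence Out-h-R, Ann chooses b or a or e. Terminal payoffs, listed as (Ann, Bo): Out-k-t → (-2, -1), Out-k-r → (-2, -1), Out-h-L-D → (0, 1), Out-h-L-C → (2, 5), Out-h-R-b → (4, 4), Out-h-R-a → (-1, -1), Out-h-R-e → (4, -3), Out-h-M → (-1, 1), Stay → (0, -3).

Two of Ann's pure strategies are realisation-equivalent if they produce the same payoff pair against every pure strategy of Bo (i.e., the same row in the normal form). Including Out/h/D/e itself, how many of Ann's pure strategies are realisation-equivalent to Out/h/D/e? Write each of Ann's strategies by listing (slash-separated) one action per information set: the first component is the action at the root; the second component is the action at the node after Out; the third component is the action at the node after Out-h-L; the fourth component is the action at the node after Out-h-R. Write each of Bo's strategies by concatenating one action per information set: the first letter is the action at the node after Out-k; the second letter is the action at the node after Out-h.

Row for Out/h/D/e (columns tL, tR, tM, rL, rR, rM): (0,1) (4,-3) (-1,1) (0,1) (4,-3) (-1,1).
Every one of Ann's information sets is on the play path for some reply by Bo when Ann follows Out/h/D/e.
Changing the action at any of them therefore changes at least one column, so only Out/h/D/e itself gives this row.

1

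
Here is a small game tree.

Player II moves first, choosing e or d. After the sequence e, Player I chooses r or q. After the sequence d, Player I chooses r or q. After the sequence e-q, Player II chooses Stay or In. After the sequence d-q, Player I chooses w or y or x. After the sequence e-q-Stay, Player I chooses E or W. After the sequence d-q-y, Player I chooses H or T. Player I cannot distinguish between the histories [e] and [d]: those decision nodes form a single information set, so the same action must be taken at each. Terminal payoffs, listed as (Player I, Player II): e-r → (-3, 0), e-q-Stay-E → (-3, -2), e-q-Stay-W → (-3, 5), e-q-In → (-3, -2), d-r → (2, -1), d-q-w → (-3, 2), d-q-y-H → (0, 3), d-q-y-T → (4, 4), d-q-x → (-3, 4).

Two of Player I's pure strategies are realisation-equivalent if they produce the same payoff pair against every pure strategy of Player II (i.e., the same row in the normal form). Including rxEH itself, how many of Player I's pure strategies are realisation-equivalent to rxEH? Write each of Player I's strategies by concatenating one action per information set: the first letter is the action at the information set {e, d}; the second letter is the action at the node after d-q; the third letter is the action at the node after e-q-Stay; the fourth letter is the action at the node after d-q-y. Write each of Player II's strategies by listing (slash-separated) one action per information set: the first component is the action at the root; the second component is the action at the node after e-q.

12

Row for rxEH (columns e/Stay, e/In, d/Stay, d/In): (-3,0) (-3,0) (2,-1) (2,-1).
Under rxEH, Player I's choice at the node after d-q and at the node after e-q-Stay and at the node after d-q-y can never be reached regardless of what Player II does, so varying those choices leaves every outcome unchanged.
Holding the reachable choices fixed and varying the unreachable ones freely already gives 3 × 2 × 2 = 12 equivalent strategies.
No other strategy reproduces this row, so those 12 are the full class: rwEH, rwET, rwWH, rwWT, ryEH, ryET, ryWH, ryWT, rxEH, rxET, rxWH, rxWT.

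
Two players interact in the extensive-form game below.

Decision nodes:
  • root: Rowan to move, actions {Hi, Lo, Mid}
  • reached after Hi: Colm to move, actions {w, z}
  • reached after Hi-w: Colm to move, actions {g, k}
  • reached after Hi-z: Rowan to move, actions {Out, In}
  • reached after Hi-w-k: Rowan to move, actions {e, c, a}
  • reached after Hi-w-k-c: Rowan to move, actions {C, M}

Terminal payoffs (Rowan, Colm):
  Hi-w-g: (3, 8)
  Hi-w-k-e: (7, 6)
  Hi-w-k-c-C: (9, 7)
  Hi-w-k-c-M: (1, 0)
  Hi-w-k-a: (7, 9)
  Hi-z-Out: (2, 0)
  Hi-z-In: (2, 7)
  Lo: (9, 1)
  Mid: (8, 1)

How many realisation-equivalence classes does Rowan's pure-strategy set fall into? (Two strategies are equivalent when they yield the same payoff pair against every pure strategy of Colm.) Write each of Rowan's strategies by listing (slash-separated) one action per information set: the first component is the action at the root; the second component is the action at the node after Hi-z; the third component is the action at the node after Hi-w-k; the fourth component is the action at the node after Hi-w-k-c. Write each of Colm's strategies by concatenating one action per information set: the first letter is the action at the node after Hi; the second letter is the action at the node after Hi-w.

Rowan has 36 pure strategies: Hi/Out/e/C, Hi/Out/e/M, Hi/Out/c/C, Hi/Out/c/M, Hi/Out/a/C, Hi/Out/a/M, Hi/In/e/C, Hi/In/e/M, Hi/In/c/C, Hi/In/c/M, Hi/In/a/C, Hi/In/a/M, Lo/Out/e/C, Lo/Out/e/M, Lo/Out/c/C, Lo/Out/c/M, Lo/Out/a/C, Lo/Out/a/M, Lo/In/e/C, Lo/In/e/M, Lo/In/c/C, Lo/In/c/M, Lo/In/a/C, Lo/In/a/M, Mid/Out/e/C, Mid/Out/e/M, Mid/Out/c/C, Mid/Out/c/M, Mid/Out/a/C, Mid/Out/a/M, Mid/In/e/C, Mid/In/e/M, Mid/In/c/C, Mid/In/c/M, Mid/In/a/C, Mid/In/a/M. Columns: wg, wk, zg, zk.
{Hi/Out/e/C, Hi/Out/e/M} → row (3,8) (7,6) (2,0) (2,0)
{Hi/Out/c/C} → row (3,8) (9,7) (2,0) (2,0)
{Hi/Out/c/M} → row (3,8) (1,0) (2,0) (2,0)
{Hi/Out/a/C, Hi/Out/a/M} → row (3,8) (7,9) (2,0) (2,0)
{Hi/In/e/C, Hi/In/e/M} → row (3,8) (7,6) (2,7) (2,7)
{Hi/In/c/C} → row (3,8) (9,7) (2,7) (2,7)
{Hi/In/c/M} → row (3,8) (1,0) (2,7) (2,7)
{Hi/In/a/C, Hi/In/a/M} → row (3,8) (7,9) (2,7) (2,7)
{Lo/Out/e/C, Lo/Out/e/M, Lo/Out/c/C, Lo/Out/c/M, Lo/Out/a/C, Lo/Out/a/M, Lo/In/e/C, Lo/In/e/M, Lo/In/c/C, Lo/In/c/M, Lo/In/a/C, Lo/In/a/M} → row (9,1) (9,1) (9,1) (9,1)
{Mid/Out/e/C, Mid/Out/e/M, Mid/Out/c/C, Mid/Out/c/M, Mid/Out/a/C, Mid/Out/a/M, Mid/In/e/C, Mid/In/e/M, Mid/In/c/C, Mid/In/c/M, Mid/In/a/C, Mid/In/a/M} → row (8,1) (8,1) (8,1) (8,1)
That's 10 distinct rows out of 36 strategies.

10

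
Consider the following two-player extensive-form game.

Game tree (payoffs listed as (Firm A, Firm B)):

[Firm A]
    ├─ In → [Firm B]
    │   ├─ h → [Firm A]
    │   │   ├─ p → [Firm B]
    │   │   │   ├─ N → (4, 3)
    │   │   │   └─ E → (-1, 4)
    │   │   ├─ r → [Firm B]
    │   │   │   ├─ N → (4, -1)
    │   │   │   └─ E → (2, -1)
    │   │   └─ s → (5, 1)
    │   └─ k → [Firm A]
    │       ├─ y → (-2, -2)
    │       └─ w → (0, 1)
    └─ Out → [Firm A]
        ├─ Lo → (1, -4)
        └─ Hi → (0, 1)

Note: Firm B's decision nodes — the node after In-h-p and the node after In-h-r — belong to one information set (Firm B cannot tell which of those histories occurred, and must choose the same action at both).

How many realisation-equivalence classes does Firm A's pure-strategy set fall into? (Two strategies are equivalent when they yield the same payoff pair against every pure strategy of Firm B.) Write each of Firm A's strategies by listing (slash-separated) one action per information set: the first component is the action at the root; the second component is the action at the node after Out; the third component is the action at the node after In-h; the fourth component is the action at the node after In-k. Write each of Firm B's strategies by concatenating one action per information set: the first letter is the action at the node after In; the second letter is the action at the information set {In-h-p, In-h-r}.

Firm A has 24 pure strategies: In/Lo/p/y, In/Lo/p/w, In/Lo/r/y, In/Lo/r/w, In/Lo/s/y, In/Lo/s/w, In/Hi/p/y, In/Hi/p/w, In/Hi/r/y, In/Hi/r/w, In/Hi/s/y, In/Hi/s/w, Out/Lo/p/y, Out/Lo/p/w, Out/Lo/r/y, Out/Lo/r/w, Out/Lo/s/y, Out/Lo/s/w, Out/Hi/p/y, Out/Hi/p/w, Out/Hi/r/y, Out/Hi/r/w, Out/Hi/s/y, Out/Hi/s/w. Columns: hN, hE, kN, kE.
{In/Lo/p/y, In/Hi/p/y} → row (4,3) (-1,4) (-2,-2) (-2,-2)
{In/Lo/p/w, In/Hi/p/w} → row (4,3) (-1,4) (0,1) (0,1)
{In/Lo/r/y, In/Hi/r/y} → row (4,-1) (2,-1) (-2,-2) (-2,-2)
{In/Lo/r/w, In/Hi/r/w} → row (4,-1) (2,-1) (0,1) (0,1)
{In/Lo/s/y, In/Hi/s/y} → row (5,1) (5,1) (-2,-2) (-2,-2)
{In/Lo/s/w, In/Hi/s/w} → row (5,1) (5,1) (0,1) (0,1)
{Out/Lo/p/y, Out/Lo/p/w, Out/Lo/r/y, Out/Lo/r/w, Out/Lo/s/y, Out/Lo/s/w} → row (1,-4) (1,-4) (1,-4) (1,-4)
{Out/Hi/p/y, Out/Hi/p/w, Out/Hi/r/y, Out/Hi/r/w, Out/Hi/s/y, Out/Hi/s/w} → row (0,1) (0,1) (0,1) (0,1)
That's 8 distinct rows out of 24 strategies.

8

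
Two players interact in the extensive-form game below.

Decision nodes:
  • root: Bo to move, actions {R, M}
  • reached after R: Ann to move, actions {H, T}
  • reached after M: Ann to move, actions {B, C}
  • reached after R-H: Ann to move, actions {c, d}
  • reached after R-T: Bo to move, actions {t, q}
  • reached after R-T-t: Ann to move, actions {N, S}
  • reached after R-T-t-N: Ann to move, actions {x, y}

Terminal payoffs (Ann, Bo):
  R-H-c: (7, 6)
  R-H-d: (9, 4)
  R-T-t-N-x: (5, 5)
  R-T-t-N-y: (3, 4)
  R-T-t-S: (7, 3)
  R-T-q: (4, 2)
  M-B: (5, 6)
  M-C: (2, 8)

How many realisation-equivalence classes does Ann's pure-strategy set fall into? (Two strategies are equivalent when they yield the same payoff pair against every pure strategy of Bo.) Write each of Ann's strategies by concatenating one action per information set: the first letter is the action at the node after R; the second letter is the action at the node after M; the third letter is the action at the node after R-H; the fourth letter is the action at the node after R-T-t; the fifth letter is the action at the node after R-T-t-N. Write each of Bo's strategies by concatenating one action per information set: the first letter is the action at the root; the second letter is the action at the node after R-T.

10

Ann has 32 pure strategies: HBcNx, HBcNy, HBcSx, HBcSy, HBdNx, HBdNy, HBdSx, HBdSy, HCcNx, HCcNy, HCcSx, HCcSy, HCdNx, HCdNy, HCdSx, HCdSy, TBcNx, TBcNy, TBcSx, TBcSy, TBdNx, TBdNy, TBdSx, TBdSy, TCcNx, TCcNy, TCcSx, TCcSy, TCdNx, TCdNy, TCdSx, TCdSy. Columns: Rt, Rq, Mt, Mq.
{HBcNx, HBcNy, HBcSx, HBcSy} → row (7,6) (7,6) (5,6) (5,6)
{HBdNx, HBdNy, HBdSx, HBdSy} → row (9,4) (9,4) (5,6) (5,6)
{HCcNx, HCcNy, HCcSx, HCcSy} → row (7,6) (7,6) (2,8) (2,8)
{HCdNx, HCdNy, HCdSx, HCdSy} → row (9,4) (9,4) (2,8) (2,8)
{TBcNx, TBdNx} → row (5,5) (4,2) (5,6) (5,6)
{TBcNy, TBdNy} → row (3,4) (4,2) (5,6) (5,6)
{TBcSx, TBcSy, TBdSx, TBdSy} → row (7,3) (4,2) (5,6) (5,6)
{TCcNx, TCdNx} → row (5,5) (4,2) (2,8) (2,8)
{TCcNy, TCdNy} → row (3,4) (4,2) (2,8) (2,8)
{TCcSx, TCcSy, TCdSx, TCdSy} → row (7,3) (4,2) (2,8) (2,8)
That's 10 distinct rows out of 32 strategies.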